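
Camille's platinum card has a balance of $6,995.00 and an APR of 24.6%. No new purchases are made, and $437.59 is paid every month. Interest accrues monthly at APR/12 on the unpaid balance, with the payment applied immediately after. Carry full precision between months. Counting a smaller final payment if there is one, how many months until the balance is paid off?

Monthly rate r = 24.6%/12 = 2.05% = 0.0205.
Recurrence: B ← B·(1+r) − $437.59.
Month 1: interest $143.40; balance after payment $6,700.81.
Month 2: interest $137.37; balance after payment $6,400.58.
Closed form: n = −ln(1 − rB₀/P)/ln(1+r) = −ln(0.6723)/ln(1.0205) ≈ 19.566, so the balance reaches zero during payment 20.

20 payments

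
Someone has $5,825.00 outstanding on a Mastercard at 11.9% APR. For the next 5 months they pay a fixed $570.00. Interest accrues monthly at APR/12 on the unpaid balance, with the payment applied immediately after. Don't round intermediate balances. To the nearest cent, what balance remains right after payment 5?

Monthly rate r = 11.9%/12 = 0.991667% = 0.00991667.
Each month: B ← B·(1+r) − $570.00.
Month 1: interest $57.76; balance after payment $5,312.76.
Month 2: interest $52.68; balance after payment $4,795.45.
Month 3: interest $47.55; balance after payment $4,273.00.
Month 4: interest $42.37; balance after payment $3,745.38.
Month 5: interest $37.14; balance after payment $3,212.52.

$3,212.52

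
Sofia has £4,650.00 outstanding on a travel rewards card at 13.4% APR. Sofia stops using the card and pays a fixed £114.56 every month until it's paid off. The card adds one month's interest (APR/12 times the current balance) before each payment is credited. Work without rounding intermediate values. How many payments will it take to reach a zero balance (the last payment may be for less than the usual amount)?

Monthly rate r = 13.4%/12 = 1.11667% = 0.0111667.
Recurrence: B ← B·(1+r) − £114.56.
Month 1: interest £51.92; balance after payment £4,587.36.
Month 2: interest £51.23; balance after payment £4,524.03.
Closed form: n = −ln(1 − rB₀/P)/ln(1+r) = −ln(0.54674)/ln(1.01117) ≈ 54.371, so the balance reaches zero during payment 55.

55 months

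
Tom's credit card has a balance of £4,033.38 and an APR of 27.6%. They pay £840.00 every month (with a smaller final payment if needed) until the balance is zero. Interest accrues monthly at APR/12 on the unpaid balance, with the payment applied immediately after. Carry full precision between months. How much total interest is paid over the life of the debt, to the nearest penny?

£290.77

Monthly rate r = 27.6%/12 = 2.3% = 0.023.
Payoff takes n = ⌈−ln(1 − rB₀/P)/ln(1+r)⌉ = ⌈5.146⌉ = 6 payments; the last is £124.15.
Total paid = 5·£840.00 + £124.15 = £4,324.15.
Total interest = total paid − principal = £4,324.15 − £4,033.38 = £290.77.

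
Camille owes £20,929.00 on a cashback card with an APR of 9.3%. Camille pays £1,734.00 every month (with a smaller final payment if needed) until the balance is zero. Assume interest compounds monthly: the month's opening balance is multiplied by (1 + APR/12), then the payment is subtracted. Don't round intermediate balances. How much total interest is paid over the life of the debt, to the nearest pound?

Monthly rate r = 9.3%/12 = 0.775% = 0.00775.
Payoff takes n = ⌈−ln(1 − rB₀/P)/ln(1+r)⌉ = ⌈12.721⌉ = 13 payments; the last is £1,251.91.
Total paid = 12·£1,734.00 + £1,251.91 = £22,059.91.
Total interest = total paid − principal = £22,059.91 − £20,929.00 = £1,130.91.

£1,131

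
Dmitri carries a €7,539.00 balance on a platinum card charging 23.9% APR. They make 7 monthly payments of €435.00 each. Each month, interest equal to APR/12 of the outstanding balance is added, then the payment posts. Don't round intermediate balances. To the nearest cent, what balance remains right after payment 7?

€5,421.89

Monthly rate r = 23.9%/12 = 1.99167% = 0.0199167.
Each month: B ← B·(1+r) − €435.00.
Month 1: interest €150.15; balance after payment €7,254.15.
Month 2: interest €144.48; balance after payment €6,963.63.
Month 3: interest €138.69; balance after payment €6,667.32.
Month 4: interest €132.79; balance after payment €6,365.11.
Month 5: interest €126.77; balance after payment €6,056.89.
Month 6: interest €120.63; balance after payment €5,742.52.
Month 7: interest €114.37; balance after payment €5,421.89.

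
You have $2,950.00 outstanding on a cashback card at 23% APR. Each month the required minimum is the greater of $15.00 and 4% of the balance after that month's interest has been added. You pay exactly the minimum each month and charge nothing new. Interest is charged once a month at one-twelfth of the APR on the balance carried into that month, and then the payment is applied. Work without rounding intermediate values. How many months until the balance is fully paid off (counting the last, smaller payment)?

129 months

Monthly rate r = 23%/12 = 1.91667% = 0.0191667.
While 4% of the post-interest balance exceeds $15.00, each month B ← (B·(1+r))·(1 − 0.04), i.e. B shrinks by the factor (1+r)·0.96 = 0.9784.
This holds for months 1–96. Entering month 97 the balance is $362.58; 4% of the post-interest balance is now below $15.00, so the flat $15.00 minimum applies from here.
From month 97 a fixed $15.00 at rate r clears $362.58 in 33 more payments. Total: 96 + 33 = 129 months.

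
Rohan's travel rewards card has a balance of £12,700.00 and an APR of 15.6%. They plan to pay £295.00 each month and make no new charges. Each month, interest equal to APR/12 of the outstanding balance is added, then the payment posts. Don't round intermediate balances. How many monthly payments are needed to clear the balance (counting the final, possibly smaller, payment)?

64 payments

Monthly rate r = 15.6%/12 = 1.3% = 0.013.
Recurrence: B ← B·(1+r) − £295.00.
Month 1: interest £165.10; balance after payment £12,570.10.
Month 2: interest £163.41; balance after payment £12,438.51.
Closed form: n = −ln(1 − rB₀/P)/ln(1+r) = −ln(0.44034)/ln(1.013) ≈ 63.502, so the balance reaches zero during payment 64.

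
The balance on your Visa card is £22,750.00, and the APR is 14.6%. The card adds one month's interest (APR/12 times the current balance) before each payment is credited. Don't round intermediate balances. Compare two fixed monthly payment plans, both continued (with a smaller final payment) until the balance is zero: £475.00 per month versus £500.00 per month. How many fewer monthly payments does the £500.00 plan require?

6 fewer payments

Monthly rate r = 14.6%/12 = 1.21667% = 0.0121667.
At £475.00/mo: n = ⌈−ln(1 − rB₀/P)/ln(1+r)⌉ = 73 payments (last £129.49); total interest = total paid − £22,750.00 = £11,579.49.
At £500.00/mo: 67 payments (last £345.80); total interest £10,595.80.
Payments saved = 73 − 67 = 6.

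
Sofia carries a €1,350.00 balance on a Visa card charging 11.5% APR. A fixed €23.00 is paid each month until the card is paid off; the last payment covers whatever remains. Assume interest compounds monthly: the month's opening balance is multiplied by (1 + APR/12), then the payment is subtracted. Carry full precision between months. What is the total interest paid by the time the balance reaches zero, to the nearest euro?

€644

Monthly rate r = 11.5%/12 = 0.958333% = 0.00958333.
Payoff takes n = ⌈−ln(1 − rB₀/P)/ln(1+r)⌉ = ⌈86.675⌉ = 87 payments; the last is €15.54.
Total paid = 86·€23.00 + €15.54 = €1,993.54.
Total interest = total paid − principal = €1,993.54 − €1,350.00 = €643.54.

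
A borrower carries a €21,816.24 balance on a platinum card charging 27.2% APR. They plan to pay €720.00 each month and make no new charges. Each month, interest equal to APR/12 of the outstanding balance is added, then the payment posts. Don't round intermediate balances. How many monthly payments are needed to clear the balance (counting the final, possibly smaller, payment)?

52 payments

Monthly rate r = 27.2%/12 = 2.26667% = 0.0226667.
Recurrence: B ← B·(1+r) − €720.00.
Month 1: interest €494.50; balance after payment €21,590.74.
Month 2: interest €489.39; balance after payment €21,360.13.
Closed form: n = −ln(1 − rB₀/P)/ln(1+r) = −ln(0.31319)/ln(1.02267) ≈ 51.796, so the balance reaches zero during payment 52.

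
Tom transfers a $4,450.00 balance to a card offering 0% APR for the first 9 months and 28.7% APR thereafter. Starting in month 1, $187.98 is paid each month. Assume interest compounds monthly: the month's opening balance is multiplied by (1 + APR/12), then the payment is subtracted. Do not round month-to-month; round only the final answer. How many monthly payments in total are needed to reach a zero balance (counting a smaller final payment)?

Promo months 1–9 at r₀ = 0%/12 = 0; months 10+ at r₁ = 28.7%/12 = 0.0239167.
After month 9 (no interest yet): B = $4,450.00 − 9·$187.98 = $2,758.18.
Then at r₁ with $187.98/mo: n₂ = −ln(1 − r₁·B/P)/ln(1+r₁) ≈ 18.29 → 19 more payments.

28 months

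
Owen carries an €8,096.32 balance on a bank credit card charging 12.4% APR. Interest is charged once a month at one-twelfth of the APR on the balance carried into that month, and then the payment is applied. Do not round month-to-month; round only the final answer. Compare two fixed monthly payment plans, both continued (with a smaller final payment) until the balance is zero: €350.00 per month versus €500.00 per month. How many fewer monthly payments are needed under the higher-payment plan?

9 fewer payments

Monthly rate r = 12.4%/12 = 1.03333% = 0.0103333.
At €350.00/mo: n = ⌈−ln(1 − rB₀/P)/ln(1+r)⌉ = 27 payments (last €200.59); total interest = total paid − €8,096.32 = €1,204.27.
At €500.00/mo: 18 payments (last €406.28); total interest €809.96.
Payments saved = 27 − 18 = 9.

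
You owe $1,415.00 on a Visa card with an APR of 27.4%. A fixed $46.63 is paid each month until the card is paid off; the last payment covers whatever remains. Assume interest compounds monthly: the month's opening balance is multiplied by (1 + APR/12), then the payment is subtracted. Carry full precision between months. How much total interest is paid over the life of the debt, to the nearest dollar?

Monthly rate r = 27.4%/12 = 2.28333% = 0.0228333.
Payoff takes n = ⌈−ln(1 − rB₀/P)/ln(1+r)⌉ = ⌈52.290⌉ = 53 payments; the last is $13.63.
Total paid = 52·$46.63 + $13.63 = $2,438.39.
Total interest = total paid − principal = $2,438.39 − $1,415.00 = $1,023.39.

$1,023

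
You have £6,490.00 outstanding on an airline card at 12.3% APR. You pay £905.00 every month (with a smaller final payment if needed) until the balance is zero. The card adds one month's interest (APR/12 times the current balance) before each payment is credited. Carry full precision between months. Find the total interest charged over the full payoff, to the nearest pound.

Monthly rate r = 12.3%/12 = 1.025% = 0.01025.
Payoff takes n = ⌈−ln(1 − rB₀/P)/ln(1+r)⌉ = ⌈7.487⌉ = 8 payments; the last is £441.54.
Total paid = 7·£905.00 + £441.54 = £6,776.54.
Total interest = total paid − principal = £6,776.54 − £6,490.00 = £286.54.

£287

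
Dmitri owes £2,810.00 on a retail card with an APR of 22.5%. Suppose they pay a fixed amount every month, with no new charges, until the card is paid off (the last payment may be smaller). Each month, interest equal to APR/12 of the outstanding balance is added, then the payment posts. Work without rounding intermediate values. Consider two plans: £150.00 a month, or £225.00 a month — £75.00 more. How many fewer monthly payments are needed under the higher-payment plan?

Monthly rate r = 22.5%/12 = 1.875% = 0.01875.
At £150.00/mo: n = ⌈−ln(1 − rB₀/P)/ln(1+r)⌉ = 24 payments (last £44.30); total interest = total paid − £2,810.00 = £684.30.
At £225.00/mo: 15 payments (last £81.89); total interest £421.89.
Payments saved = 24 − 15 = 9.

9 fewer payments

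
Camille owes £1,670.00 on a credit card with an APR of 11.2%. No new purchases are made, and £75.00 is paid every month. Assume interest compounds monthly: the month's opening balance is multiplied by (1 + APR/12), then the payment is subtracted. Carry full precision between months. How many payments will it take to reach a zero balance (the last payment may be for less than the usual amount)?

Monthly rate r = 11.2%/12 = 0.933333% = 0.00933333.
Recurrence: B ← B·(1+r) − £75.00.
Month 1: interest £15.59; balance after payment £1,610.59.
Month 2: interest £15.03; balance after payment £1,550.62.
Closed form: n = −ln(1 − rB₀/P)/ln(1+r) = −ln(0.79218)/ln(1.00933) ≈ 25.077, so the balance reaches zero during payment 26.

26 months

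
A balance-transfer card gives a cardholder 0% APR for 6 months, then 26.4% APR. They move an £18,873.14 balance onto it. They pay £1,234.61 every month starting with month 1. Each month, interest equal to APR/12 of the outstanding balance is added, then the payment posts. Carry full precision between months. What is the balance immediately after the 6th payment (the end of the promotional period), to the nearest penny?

£11,465.48

Promo months 1–6 at r₀ = 0%/12 = 0; months 7+ at r₁ = 26.4%/12 = 0.022.
After month 6 (no interest yet): B = £18,873.14 − 6·£1,234.61 = £11,465.48.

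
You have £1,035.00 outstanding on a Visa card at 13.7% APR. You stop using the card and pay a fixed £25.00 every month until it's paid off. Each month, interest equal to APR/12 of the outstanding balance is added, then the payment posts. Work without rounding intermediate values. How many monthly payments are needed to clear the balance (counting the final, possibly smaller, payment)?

57 months

Monthly rate r = 13.7%/12 = 1.14167% = 0.0114167.
Recurrence: B ← B·(1+r) − £25.00.
Month 1: interest £11.82; balance after payment £1,021.82.
Month 2: interest £11.67; balance after payment £1,008.48.
Closed form: n = −ln(1 − rB₀/P)/ln(1+r) = −ln(0.52735)/ln(1.01142) ≈ 56.368, so the balance reaches zero during payment 57.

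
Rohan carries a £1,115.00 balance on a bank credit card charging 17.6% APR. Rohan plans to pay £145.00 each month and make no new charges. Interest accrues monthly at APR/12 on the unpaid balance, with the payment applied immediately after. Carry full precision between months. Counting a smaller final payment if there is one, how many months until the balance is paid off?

9 payments

Monthly rate r = 17.6%/12 = 1.46667% = 0.0146667.
Recurrence: B ← B·(1+r) − £145.00.
Month 1: interest £16.35; balance after payment £986.35.
Month 2: interest £14.47; balance after payment £855.82.
Closed form: n = −ln(1 − rB₀/P)/ln(1+r) = −ln(0.88722)/ln(1.01467) ≈ 8.219, so the balance reaches zero during payment 9.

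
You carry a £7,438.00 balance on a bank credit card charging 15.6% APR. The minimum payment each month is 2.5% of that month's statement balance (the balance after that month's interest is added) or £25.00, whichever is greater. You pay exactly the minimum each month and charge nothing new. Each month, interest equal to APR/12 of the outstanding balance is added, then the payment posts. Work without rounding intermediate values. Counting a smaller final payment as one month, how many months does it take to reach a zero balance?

Monthly rate r = 15.6%/12 = 1.3% = 0.013.
While 2.5% of the post-interest balance exceeds £25.00, each month B ← (B·(1+r))·(1 − 0.025), i.e. B shrinks by the factor (1+r)·0.975 = 0.98767.
This holds for months 1–163. Entering month 164 the balance is £985.25; 2.5% of the post-interest balance is now below £25.00, so the flat £25.00 minimum applies from here.
From month 164 a fixed £25.00 at rate r clears £985.25 in 56 more payments. Total: 163 + 56 = 219 months.

219 months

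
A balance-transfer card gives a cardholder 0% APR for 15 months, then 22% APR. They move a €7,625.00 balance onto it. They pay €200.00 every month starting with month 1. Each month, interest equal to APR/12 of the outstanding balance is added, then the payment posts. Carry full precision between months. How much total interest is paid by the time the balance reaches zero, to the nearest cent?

Promo months 1–15 at r₀ = 0%/12 = 0; months 16+ at r₁ = 22%/12 = 0.0183333.
After month 15 (no interest yet): B = €7,625.00 − 15·€200.00 = €4,625.00.
Then at r₁ with €200.00/mo: n₂ = −ln(1 − r₁·B/P)/ln(1+r₁) ≈ 30.36 → 31 more payments.
Total paid = 45·€200.00 + €72.59 = €9,072.59; interest = €9,072.59 − €7,625.00 = €1,447.59.

€1,447.59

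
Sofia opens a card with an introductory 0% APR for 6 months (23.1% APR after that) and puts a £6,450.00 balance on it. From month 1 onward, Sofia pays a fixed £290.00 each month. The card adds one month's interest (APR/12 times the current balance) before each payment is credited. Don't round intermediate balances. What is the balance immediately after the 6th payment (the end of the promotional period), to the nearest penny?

Promo months 1–6 at r₀ = 0%/12 = 0; months 7+ at r₁ = 23.1%/12 = 0.01925.
After month 6 (no interest yet): B = £6,450.00 − 6·£290.00 = £4,710.00.

£4,710.00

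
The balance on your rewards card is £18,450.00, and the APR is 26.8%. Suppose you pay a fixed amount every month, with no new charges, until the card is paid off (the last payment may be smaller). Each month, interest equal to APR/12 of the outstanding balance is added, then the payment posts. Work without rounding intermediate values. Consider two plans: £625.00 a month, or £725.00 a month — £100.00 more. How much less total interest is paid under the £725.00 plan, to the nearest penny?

£2,891.38

Monthly rate r = 26.8%/12 = 2.23333% = 0.0223333.
At £625.00/mo: n = ⌈−ln(1 − rB₀/P)/ln(1+r)⌉ = 49 payments (last £467.90); total interest = total paid − £18,450.00 = £12,017.90.
At £725.00/mo: 39 payments (last £26.52); total interest £9,126.52.
Interest saved = £12,017.90 − £9,126.52 = £2,891.38.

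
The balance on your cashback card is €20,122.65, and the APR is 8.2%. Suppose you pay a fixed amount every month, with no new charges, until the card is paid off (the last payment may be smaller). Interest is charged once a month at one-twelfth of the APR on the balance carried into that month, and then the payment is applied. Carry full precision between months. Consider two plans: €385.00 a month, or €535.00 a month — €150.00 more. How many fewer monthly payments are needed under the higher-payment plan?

Monthly rate r = 8.2%/12 = 0.683333% = 0.00683333.
At €385.00/mo: n = ⌈−ln(1 − rB₀/P)/ln(1+r)⌉ = 65 payments (last €339.69); total interest = total paid − €20,122.65 = €4,857.04.
At €535.00/mo: 44 payments (last €334.30); total interest €3,216.65.
Payments saved = 65 − 44 = 21.

21 fewer payments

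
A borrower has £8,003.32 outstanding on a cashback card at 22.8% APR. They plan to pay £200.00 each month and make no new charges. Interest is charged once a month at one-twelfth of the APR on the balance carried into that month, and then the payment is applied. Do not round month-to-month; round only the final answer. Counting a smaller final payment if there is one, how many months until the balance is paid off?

Monthly rate r = 22.8%/12 = 1.9% = 0.019.
Recurrence: B ← B·(1+r) − £200.00.
Month 1: interest £152.06; balance after payment £7,955.38.
Month 2: interest £151.15; balance after payment £7,906.54.
Closed form: n = −ln(1 − rB₀/P)/ln(1+r) = −ln(0.23968)/ln(1.019) ≈ 75.893, so the balance reaches zero during payment 76.

76 payments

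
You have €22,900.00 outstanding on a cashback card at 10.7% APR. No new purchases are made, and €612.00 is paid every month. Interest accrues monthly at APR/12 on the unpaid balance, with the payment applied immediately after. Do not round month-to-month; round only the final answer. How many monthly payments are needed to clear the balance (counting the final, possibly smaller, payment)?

Monthly rate r = 10.7%/12 = 0.891667% = 0.00891667.
Recurrence: B ← B·(1+r) − €612.00.
Month 1: interest €204.19; balance after payment €22,492.19.
Month 2: interest €200.56; balance after payment €22,080.75.
Closed form: n = −ln(1 − rB₀/P)/ln(1+r) = −ln(0.66635)/ln(1.00892) ≈ 45.728, so the balance reaches zero during payment 46.

46 payments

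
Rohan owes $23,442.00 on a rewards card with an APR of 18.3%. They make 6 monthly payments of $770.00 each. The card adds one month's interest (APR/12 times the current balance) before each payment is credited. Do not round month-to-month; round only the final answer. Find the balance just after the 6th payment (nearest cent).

$20,870.64

Monthly rate r = 18.3%/12 = 1.525% = 0.01525.
Each month: B ← B·(1+r) − $770.00.
Month 1: interest $357.49; balance after payment $23,029.49.
Month 2: interest $351.20; balance after payment $22,610.69.
Month 3: interest $344.81; balance after payment $22,185.50.
Month 4: interest $338.33; balance after payment $21,753.83.
Month 5: interest $331.75; balance after payment $21,315.58.
Month 6: interest $325.06; balance after payment $20,870.64.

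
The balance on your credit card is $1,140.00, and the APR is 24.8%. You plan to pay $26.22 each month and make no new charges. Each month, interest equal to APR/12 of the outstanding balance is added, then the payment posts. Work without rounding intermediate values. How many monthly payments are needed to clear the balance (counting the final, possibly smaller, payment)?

112 months

Monthly rate r = 24.8%/12 = 2.06667% = 0.0206667.
Recurrence: B ← B·(1+r) − $26.22.
Month 1: interest $23.56; balance after payment $1,137.34.
Month 2: interest $23.51; balance after payment $1,134.63.
Closed form: n = −ln(1 − rB₀/P)/ln(1+r) = −ln(0.10145)/ln(1.02067) ≈ 111.859, so the balance reaches zero during payment 112.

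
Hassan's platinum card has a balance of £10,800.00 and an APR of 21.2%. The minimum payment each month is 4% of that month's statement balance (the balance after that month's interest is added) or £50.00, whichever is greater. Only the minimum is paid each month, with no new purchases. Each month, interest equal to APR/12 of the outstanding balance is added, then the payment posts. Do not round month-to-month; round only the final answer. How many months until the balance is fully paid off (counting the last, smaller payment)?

126 months

Monthly rate r = 21.2%/12 = 1.76667% = 0.0176667.
While 4% of the post-interest balance exceeds £50.00, each month B ← (B·(1+r))·(1 − 0.04), i.e. B shrinks by the factor (1+r)·0.96 = 0.97696.
This holds for months 1–94. Entering month 95 the balance is £1,207.37; 4% of the post-interest balance is now below £50.00, so the flat £50.00 minimum applies from here.
From month 95 a fixed £50.00 at rate r clears £1,207.37 in 32 more payments. Total: 94 + 32 = 126 months.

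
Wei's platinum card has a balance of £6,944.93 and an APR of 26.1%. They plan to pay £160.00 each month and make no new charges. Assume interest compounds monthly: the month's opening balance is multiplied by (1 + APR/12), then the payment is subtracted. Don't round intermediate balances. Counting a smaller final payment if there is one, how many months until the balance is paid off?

Monthly rate r = 26.1%/12 = 2.175% = 0.02175.
Recurrence: B ← B·(1+r) − £160.00.
Month 1: interest £151.05; balance after payment £6,935.98.
Month 2: interest £150.86; balance after payment £6,926.84.
Closed form: n = −ln(1 − rB₀/P)/ln(1+r) = −ln(0.055924)/ln(1.02175) ≈ 134.024, so the balance reaches zero during payment 135.

135 payments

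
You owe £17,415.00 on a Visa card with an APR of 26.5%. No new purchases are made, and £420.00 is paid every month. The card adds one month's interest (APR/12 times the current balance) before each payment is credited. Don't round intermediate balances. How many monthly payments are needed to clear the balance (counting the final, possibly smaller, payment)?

Monthly rate r = 26.5%/12 = 2.20833% = 0.0220833.
Recurrence: B ← B·(1+r) − £420.00.
Month 1: interest £384.58; balance after payment £17,379.58.
Month 2: interest £383.80; balance after payment £17,343.38.
Closed form: n = −ln(1 − rB₀/P)/ln(1+r) = −ln(0.08433)/ln(1.02208) ≈ 113.218, so the balance reaches zero during payment 114.

114 months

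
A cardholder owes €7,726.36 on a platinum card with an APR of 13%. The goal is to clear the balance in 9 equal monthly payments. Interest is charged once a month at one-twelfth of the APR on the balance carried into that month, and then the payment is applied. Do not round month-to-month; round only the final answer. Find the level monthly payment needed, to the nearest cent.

€905.65

Monthly rate r = 13%/12 = 1.08333% = 0.0108333.
Level-payment amortization: P = B₀·r / (1 − (1+r)^(−n)) = 7726.36·0.0108333 / (1 − 1.01083^(−9)).
Denominator 1 − (1+r)^(−9) = 0.0924219023.
P = 83.7022 / 0.0924219023 ≈ 905.65.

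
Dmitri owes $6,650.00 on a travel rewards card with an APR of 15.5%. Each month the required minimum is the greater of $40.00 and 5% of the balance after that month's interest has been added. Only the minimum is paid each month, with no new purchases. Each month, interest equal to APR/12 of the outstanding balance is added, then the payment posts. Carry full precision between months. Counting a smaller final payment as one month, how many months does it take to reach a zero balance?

79 months

Monthly rate r = 15.5%/12 = 1.29167% = 0.0129167.
While 5% of the post-interest balance exceeds $40.00, each month B ← (B·(1+r))·(1 − 0.05), i.e. B shrinks by the factor (1+r)·0.95 = 0.96227.
This holds for months 1–56. Entering month 57 the balance is $771.74; 5% of the post-interest balance is now below $40.00, so the flat $40.00 minimum applies from here.
From month 57 a fixed $40.00 at rate r clears $771.74 in 23 more payments. Total: 56 + 23 = 79 months.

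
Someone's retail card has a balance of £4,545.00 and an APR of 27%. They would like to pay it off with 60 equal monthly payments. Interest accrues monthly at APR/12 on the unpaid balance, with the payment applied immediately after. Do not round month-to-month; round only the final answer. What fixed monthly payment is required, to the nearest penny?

Monthly rate r = 27%/12 = 2.25% = 0.0225.
Level-payment amortization: P = B₀·r / (1 − (1+r)^(−n)) = 4545.00·0.0225 / (1 − 1.0225^(−60)).
Denominator 1 − (1+r)^(−60) = 0.736851439.
P = 102.263 / 0.736851439 ≈ 138.78.

£138.78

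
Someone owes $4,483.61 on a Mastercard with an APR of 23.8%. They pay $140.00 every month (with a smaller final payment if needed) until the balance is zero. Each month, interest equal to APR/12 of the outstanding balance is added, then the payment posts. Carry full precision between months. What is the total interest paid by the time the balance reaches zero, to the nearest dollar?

Monthly rate r = 23.8%/12 = 1.98333% = 0.0198333.
Payoff takes n = ⌈−ln(1 − rB₀/P)/ln(1+r)⌉ = ⌈51.343⌉ = 52 payments; the last is $48.40.
Total paid = 51·$140.00 + $48.40 = $7,188.40.
Total interest = total paid − principal = $7,188.40 − $4,483.61 = $2,704.79.

$2,705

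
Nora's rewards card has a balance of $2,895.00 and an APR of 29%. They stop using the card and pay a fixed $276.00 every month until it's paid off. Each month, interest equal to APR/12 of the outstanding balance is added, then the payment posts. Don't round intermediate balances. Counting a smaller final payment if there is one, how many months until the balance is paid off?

Monthly rate r = 29%/12 = 2.41667% = 0.0241667.
Recurrence: B ← B·(1+r) − $276.00.
Month 1: interest $69.96; balance after payment $2,688.96.
Month 2: interest $64.98; balance after payment $2,477.95.
Closed form: n = −ln(1 − rB₀/P)/ln(1+r) = −ln(0.74651)/ln(1.02417) ≈ 12.243, so the balance reaches zero during payment 13.

13 months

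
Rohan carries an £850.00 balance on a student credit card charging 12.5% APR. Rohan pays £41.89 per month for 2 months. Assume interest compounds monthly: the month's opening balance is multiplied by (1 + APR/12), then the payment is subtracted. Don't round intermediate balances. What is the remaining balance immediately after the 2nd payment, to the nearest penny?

Monthly rate r = 12.5%/12 = 1.04167% = 0.0104167.
Each month: B ← B·(1+r) − £41.89.
Month 1: interest £8.85; balance after payment £816.96.
Month 2: interest £8.51; balance after payment £783.58.

£783.58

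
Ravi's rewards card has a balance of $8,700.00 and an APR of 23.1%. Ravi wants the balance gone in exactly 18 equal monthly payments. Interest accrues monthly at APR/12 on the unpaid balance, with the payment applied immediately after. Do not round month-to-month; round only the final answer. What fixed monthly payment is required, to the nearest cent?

Monthly rate r = 23.1%/12 = 1.925% = 0.01925.
Level-payment amortization: P = B₀·r / (1 − (1+r)^(−n)) = 8700.00·0.01925 / (1 − 1.01925^(−18)).
Denominator 1 − (1+r)^(−18) = 0.29050876.
P = 167.475 / 0.29050876 ≈ 576.49.

$576.49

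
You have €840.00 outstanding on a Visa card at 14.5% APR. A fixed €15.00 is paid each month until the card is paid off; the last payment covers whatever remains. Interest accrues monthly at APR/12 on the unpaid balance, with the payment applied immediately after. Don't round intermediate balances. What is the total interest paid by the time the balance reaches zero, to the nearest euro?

Monthly rate r = 14.5%/12 = 1.20833% = 0.0120833.
Payoff takes n = ⌈−ln(1 − rB₀/P)/ln(1+r)⌉ = ⌈94.004⌉ = 95 payments; the last is €0.06.
Total paid = 94·€15.00 + €0.06 = €1,410.06.
Total interest = total paid − principal = €1,410.06 − €840.00 = €570.06.

€570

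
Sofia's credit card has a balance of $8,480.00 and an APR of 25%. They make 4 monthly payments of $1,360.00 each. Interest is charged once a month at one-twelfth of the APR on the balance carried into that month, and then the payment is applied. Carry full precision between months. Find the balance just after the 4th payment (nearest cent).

Monthly rate r = 25%/12 = 2.08333% = 0.0208333.
Each month: B ← B·(1+r) − $1,360.00.
Month 1: interest $176.67; balance after payment $7,296.67.
Month 2: interest $152.01; balance after payment $6,088.68.
Month 3: interest $126.85; balance after payment $4,855.53.
Month 4: interest $101.16; balance after payment $3,596.68.

$3,596.68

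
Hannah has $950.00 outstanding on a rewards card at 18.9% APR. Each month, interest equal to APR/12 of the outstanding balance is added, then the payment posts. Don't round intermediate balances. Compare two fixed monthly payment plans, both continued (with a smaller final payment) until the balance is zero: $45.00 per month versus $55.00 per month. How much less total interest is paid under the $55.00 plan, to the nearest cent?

Monthly rate r = 18.9%/12 = 1.575% = 0.01575.
At $45.00/mo: n = ⌈−ln(1 − rB₀/P)/ln(1+r)⌉ = 26 payments (last $39.01); total interest = total paid − $950.00 = $214.01.
At $55.00/mo: 21 payments (last $17.59); total interest $167.59.
Interest saved = $214.01 − $167.59 = $46.42.

$46.42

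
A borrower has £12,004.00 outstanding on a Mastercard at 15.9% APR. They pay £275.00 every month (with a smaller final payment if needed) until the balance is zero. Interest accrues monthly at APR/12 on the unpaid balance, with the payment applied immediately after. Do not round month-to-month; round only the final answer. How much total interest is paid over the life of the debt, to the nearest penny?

£6,039.48

Monthly rate r = 15.9%/12 = 1.325% = 0.01325.
Payoff takes n = ⌈−ln(1 − rB₀/P)/ln(1+r)⌉ = ⌈65.611⌉ = 66 payments; the last is £168.48.
Total paid = 65·£275.00 + £168.48 = £18,043.48.
Total interest = total paid − principal = £18,043.48 − £12,004.00 = £6,039.48.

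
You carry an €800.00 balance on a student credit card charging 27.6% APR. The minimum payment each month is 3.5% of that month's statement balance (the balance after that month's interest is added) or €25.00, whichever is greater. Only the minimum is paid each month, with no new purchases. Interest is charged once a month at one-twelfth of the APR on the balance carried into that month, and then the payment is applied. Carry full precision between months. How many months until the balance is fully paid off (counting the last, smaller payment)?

56 months

Monthly rate r = 27.6%/12 = 2.3% = 0.023.
While 3.5% of the post-interest balance exceeds €25.00, each month B ← (B·(1+r))·(1 − 0.035), i.e. B shrinks by the factor (1+r)·0.965 = 0.98719.
This holds for months 1–11. Entering month 12 the balance is €694.26; 3.5% of the post-interest balance is now below €25.00, so the flat €25.00 minimum applies from here.
From month 12 a fixed €25.00 at rate r clears €694.26 in 45 more payments. Total: 11 + 45 = 56 months.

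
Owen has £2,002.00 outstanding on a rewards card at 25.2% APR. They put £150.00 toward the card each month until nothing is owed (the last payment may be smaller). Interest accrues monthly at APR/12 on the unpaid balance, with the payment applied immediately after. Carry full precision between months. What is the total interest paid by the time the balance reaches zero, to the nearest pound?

£372

Monthly rate r = 25.2%/12 = 2.1% = 0.021.
Payoff takes n = ⌈−ln(1 − rB₀/P)/ln(1+r)⌉ = ⌈15.825⌉ = 16 payments; the last is £124.04.
Total paid = 15·£150.00 + £124.04 = £2,374.04.
Total interest = total paid − principal = £2,374.04 − £2,002.00 = £372.04.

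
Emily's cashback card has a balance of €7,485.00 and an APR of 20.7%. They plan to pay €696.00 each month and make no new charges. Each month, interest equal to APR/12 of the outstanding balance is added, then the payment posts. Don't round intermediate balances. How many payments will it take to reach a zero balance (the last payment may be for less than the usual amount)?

Monthly rate r = 20.7%/12 = 1.725% = 0.01725.
Recurrence: B ← B·(1+r) − €696.00.
Month 1: interest €129.12; balance after payment €6,918.12.
Month 2: interest €119.34; balance after payment €6,341.45.
Closed form: n = −ln(1 − rB₀/P)/ln(1+r) = −ln(0.81449)/ln(1.01725) ≈ 11.998, so the balance reaches zero during payment 12.

12 months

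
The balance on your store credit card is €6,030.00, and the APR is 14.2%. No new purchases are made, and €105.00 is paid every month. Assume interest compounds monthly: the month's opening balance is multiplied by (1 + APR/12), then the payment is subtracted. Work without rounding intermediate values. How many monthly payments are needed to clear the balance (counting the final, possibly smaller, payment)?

97 months

Monthly rate r = 14.2%/12 = 1.18333% = 0.0118333.
Recurrence: B ← B·(1+r) − €105.00.
Month 1: interest €71.36; balance after payment €5,996.35.
Month 2: interest €70.96; balance after payment €5,962.31.
Closed form: n = −ln(1 − rB₀/P)/ln(1+r) = −ln(0.32043)/ln(1.01183) ≈ 96.745, so the balance reaches zero during payment 97.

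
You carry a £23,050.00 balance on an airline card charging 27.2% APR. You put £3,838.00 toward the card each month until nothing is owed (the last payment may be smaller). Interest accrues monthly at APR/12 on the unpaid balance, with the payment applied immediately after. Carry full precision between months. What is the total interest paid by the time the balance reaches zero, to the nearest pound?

£2,018

Monthly rate r = 27.2%/12 = 2.26667% = 0.0226667.
Payoff takes n = ⌈−ln(1 − rB₀/P)/ln(1+r)⌉ = ⌈6.529⌉ = 7 payments; the last is £2,040.08.
Total paid = 6·£3,838.00 + £2,040.08 = £25,068.08.
Total interest = total paid − principal = £25,068.08 − £23,050.00 = £2,018.08.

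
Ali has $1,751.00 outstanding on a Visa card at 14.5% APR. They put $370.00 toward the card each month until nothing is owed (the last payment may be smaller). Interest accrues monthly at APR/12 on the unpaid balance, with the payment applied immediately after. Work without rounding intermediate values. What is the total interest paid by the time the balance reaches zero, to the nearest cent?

$63.13

Monthly rate r = 14.5%/12 = 1.20833% = 0.0120833.
Payoff takes n = ⌈−ln(1 − rB₀/P)/ln(1+r)⌉ = ⌈4.903⌉ = 5 payments; the last is $334.13.
Total paid = 4·$370.00 + $334.13 = $1,814.13.
Total interest = total paid − principal = $1,814.13 − $1,751.00 = $63.13.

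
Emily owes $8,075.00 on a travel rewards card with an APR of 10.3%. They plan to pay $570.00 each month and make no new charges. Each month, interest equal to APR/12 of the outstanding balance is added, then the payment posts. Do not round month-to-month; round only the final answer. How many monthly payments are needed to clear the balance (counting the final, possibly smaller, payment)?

16 payments

Monthly rate r = 10.3%/12 = 0.858333% = 0.00858333.
Recurrence: B ← B·(1+r) − $570.00.
Month 1: interest $69.31; balance after payment $7,574.31.
Month 2: interest $65.01; balance after payment $7,069.32.
Closed form: n = −ln(1 − rB₀/P)/ln(1+r) = −ln(0.8784)/ln(1.00858) ≈ 15.170, so the balance reaches zero during payment 16.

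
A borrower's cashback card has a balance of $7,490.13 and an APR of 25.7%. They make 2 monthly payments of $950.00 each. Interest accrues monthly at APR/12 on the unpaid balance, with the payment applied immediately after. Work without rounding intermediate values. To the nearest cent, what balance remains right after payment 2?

$5,894.05

Monthly rate r = 25.7%/12 = 2.14167% = 0.0214167.
Each month: B ← B·(1+r) − $950.00.
Month 1: interest $160.41; balance after payment $6,700.54.
Month 2: interest $143.50; balance after payment $5,894.05.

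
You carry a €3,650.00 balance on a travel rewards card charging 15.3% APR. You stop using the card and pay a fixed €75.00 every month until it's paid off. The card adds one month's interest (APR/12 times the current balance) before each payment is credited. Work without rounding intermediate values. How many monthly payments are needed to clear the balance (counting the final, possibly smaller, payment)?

77 payments

Monthly rate r = 15.3%/12 = 1.275% = 0.01275.
Recurrence: B ← B·(1+r) − €75.00.
Month 1: interest €46.54; balance after payment €3,621.54.
Month 2: interest €46.17; balance after payment €3,592.71.
Closed form: n = −ln(1 − rB₀/P)/ln(1+r) = −ln(0.3795)/ln(1.01275) ≈ 76.476, so the balance reaches zero during payment 77.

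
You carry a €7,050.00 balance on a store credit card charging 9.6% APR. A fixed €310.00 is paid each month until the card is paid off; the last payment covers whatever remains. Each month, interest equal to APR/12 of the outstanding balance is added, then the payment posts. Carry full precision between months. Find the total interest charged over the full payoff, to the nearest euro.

Monthly rate r = 9.6%/12 = 0.8% = 0.008.
Payoff takes n = ⌈−ln(1 − rB₀/P)/ln(1+r)⌉ = ⌈25.202⌉ = 26 payments; the last is €62.83.
Total paid = 25·€310.00 + €62.83 = €7,812.83.
Total interest = total paid − principal = €7,812.83 − €7,050.00 = €762.83.

€763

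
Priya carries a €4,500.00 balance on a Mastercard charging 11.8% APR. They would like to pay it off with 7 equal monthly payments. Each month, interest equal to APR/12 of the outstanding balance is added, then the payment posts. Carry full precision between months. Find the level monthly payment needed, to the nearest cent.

€668.39

Monthly rate r = 11.8%/12 = 0.983333% = 0.00983333.
Level-payment amortization: P = B₀·r / (1 − (1+r)^(−n)) = 4500.00·0.00983333 / (1 − 1.00983^(−7)).
Denominator 1 − (1+r)^(−7) = 0.0662038367.
P = 44.25 / 0.0662038367 ≈ 668.39.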